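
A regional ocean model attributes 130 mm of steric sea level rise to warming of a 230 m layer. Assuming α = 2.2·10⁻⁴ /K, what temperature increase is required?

ΔT = Δh/(αH) = 0.13 / (2.2×10⁻⁴ × 230) ≈ 2.569 K

about 2.57 K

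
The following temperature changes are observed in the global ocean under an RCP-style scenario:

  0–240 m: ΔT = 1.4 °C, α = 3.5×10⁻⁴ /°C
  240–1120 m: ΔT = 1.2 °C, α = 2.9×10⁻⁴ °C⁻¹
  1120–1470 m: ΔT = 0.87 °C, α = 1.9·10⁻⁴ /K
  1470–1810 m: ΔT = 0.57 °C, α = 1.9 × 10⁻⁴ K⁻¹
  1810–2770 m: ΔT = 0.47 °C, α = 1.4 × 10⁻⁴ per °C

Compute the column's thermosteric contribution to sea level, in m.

about 0.582 m

0–240 m: 240 × 3.5×10⁻⁴ × 1.4 = 0.11760 m
Layer 2: 2.9×10⁻⁴ × 1.2 × 880 = 0.30624 m
350 × 1.9×10⁻⁴ × 0.87 = 0.057855 m
Layer 4: 340 × 0.57 × 1.9×10⁻⁴ = 0.036822 m
1810–2770 m: 0.47 × 1.4×10⁻⁴ × 960 = 0.063168 m
Δh = 0.11760 + 0.30624 + 0.057855 + 0.036822 + 0.063168 = 0.581685 m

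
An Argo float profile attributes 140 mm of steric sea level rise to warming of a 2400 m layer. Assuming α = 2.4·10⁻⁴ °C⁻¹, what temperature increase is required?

about 0.24 K

ΔT = Δh/(αH) = 0.14 / (2.4×10⁻⁴ × 2400) ≈ 0.2431 K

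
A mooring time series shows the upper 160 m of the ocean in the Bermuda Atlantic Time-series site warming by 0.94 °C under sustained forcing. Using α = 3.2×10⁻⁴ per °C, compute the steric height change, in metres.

Δh = αΔT·H = 3.2×10⁻⁴ × 0.94 × 160 = 0.048128 m

Δh ≈ 0.0481 m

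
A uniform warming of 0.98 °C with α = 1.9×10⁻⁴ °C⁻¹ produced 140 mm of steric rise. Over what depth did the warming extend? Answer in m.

about 750 m

H = Δh/(αΔT) = 0.14 / (1.9×10⁻⁴ × 0.98) ≈ 751.9 m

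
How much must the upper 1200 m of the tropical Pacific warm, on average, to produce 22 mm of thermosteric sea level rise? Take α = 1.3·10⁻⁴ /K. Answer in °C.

about 0.14 °C

ΔT = Δh/(αH) = 0.022 / (1.3×10⁻⁴ × 1200) ≈ 0.1410 °C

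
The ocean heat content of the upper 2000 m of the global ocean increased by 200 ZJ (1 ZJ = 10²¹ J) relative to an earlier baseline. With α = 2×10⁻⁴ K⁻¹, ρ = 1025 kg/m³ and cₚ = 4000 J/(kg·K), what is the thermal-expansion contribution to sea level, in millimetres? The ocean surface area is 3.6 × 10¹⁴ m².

Δh ≈ 27.1 mm

Per unit area: Q = 200×10²¹ / (3.6×10¹⁴) ≈ 5.556×10⁸ J/m²
Δh = αQ/(ρcₚ) = 2×10⁻⁴ × 5.556×10⁸ / (1025 × 4000) ≈ 0.027102 m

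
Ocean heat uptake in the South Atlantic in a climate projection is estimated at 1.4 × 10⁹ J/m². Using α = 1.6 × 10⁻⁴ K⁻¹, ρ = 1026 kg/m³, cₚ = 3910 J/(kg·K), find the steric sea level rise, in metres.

Δh = 0.0558 m

Δh = αQ/(ρcₚ) = 1.6×10⁻⁴ × 1.4×10⁹ / (1026 × 3910) ≈ 0.055837 m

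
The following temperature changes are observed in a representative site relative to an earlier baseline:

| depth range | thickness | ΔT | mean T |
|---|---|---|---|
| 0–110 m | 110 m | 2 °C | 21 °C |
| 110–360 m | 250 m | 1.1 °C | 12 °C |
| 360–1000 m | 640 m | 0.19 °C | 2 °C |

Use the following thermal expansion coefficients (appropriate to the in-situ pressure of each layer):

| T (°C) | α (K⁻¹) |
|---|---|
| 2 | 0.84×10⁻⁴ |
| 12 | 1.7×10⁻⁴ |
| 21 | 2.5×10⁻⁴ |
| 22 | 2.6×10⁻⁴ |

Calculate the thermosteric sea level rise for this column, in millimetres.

about 112 mm

Layer 1 at 21 °C → α = 2.5×10⁻⁴ K⁻¹
Layer 2 at 12 °C → α = 1.7×10⁻⁴ K⁻¹
Layer 3 at 2 °C → α = 0.84×10⁻⁴ K⁻¹
0–110 m: 2 × 110 × 2.5×10⁻⁴ = 0.05500 m
Layer 2: 1.1 × 250 × 1.7×10⁻⁴ = 0.04675 m
360–1000 m: 0.84×10⁻⁴ × 0.19 × 640 = 0.0102144 m
Δh = 0.05500 + 0.04675 + 0.0102144 = 0.1119644 m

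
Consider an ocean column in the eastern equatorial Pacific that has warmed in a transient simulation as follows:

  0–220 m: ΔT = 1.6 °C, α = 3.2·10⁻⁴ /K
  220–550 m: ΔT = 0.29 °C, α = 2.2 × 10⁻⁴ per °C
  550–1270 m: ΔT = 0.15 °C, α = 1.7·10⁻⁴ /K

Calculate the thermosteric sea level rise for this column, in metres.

Δh = 0.152 m

0–220 m: 220 × 3.2×10⁻⁴ × 1.6 = 0.11264 m
330 × 0.29 × 2.2×10⁻⁴ = 0.021054 m
0.15 × 720 × 1.7×10⁻⁴ = 0.01836 m
Δh = 0.11264 + 0.021054 + 0.01836 = 0.152054 m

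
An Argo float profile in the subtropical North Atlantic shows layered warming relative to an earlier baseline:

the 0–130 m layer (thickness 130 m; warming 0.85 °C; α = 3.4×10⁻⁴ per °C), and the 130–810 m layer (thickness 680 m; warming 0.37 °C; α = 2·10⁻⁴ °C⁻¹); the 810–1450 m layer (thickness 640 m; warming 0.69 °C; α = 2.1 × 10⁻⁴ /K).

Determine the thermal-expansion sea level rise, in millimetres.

Layer 1: 0.85 × 130 × 3.4×10⁻⁴ = 0.03757 m
130–810 m: 2×10⁻⁴ × 680 × 0.37 = 0.05032 m
640 × 2.1×10⁻⁴ × 0.69 = 0.092736 m
Δh = 0.03757 + 0.05032 + 0.092736 = 0.180626 m ≈ 181 mm

181 mm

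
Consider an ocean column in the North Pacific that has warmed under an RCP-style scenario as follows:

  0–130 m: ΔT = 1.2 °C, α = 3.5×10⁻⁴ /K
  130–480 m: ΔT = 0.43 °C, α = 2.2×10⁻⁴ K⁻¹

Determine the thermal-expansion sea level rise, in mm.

about 87.7 mm

Layer 1: 1.2 × 130 × 3.5×10⁻⁴ = 0.05460 m
Layer 2: 0.43 × 350 × 2.2×10⁻⁴ = 0.03311 m
Δh = 0.05460 + 0.03311 = 0.08771 m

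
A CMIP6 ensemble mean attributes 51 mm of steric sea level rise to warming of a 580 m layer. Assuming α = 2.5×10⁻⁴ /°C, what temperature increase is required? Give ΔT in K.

about 0.35 K

ΔT = Δh/(αH) = 0.051 / (2.5×10⁻⁴ × 580) ≈ 0.3517 K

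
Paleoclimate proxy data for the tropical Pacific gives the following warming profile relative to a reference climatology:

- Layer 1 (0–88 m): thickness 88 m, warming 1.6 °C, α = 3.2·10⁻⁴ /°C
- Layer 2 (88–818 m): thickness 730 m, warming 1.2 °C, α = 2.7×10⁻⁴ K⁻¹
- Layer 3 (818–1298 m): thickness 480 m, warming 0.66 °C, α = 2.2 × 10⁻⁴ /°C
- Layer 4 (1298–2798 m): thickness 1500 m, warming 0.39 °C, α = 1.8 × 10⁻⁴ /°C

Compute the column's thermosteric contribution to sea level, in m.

0.457 m of thermosteric rise

Layer 1: 1.6 × 88 × 3.2×10⁻⁴ = 0.045056 m
730 × 1.2 × 2.7×10⁻⁴ = 0.23652 m
Layer 3: 480 × 2.2×10⁻⁴ × 0.66 = 0.069696 m
Layer 4: 0.39 × 1500 × 1.8×10⁻⁴ = 0.10530 m
Δh = 0.045056 + 0.23652 + 0.069696 + 0.10530 = 0.456572 m ≈ 0.457 m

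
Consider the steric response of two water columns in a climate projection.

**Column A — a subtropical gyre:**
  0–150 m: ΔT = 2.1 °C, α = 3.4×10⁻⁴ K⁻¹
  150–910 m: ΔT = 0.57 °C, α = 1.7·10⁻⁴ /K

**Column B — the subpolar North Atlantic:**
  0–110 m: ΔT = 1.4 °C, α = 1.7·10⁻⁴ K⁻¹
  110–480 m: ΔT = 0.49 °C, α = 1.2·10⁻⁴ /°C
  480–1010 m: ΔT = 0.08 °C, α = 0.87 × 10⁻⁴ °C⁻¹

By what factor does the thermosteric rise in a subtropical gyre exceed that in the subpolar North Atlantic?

3.5

A 3.4×10⁻⁴ × 150 × 2.1 = 0.10710 m
A Layer 2: 0.57 × 1.7×10⁻⁴ × 760 = 0.073644 m
A total: 0.180744 m
B 1.7×10⁻⁴ × 1.4 × 110 = 0.02618 m
B 1.2×10⁻⁴ × 0.49 × 370 = 0.021756 m
B 0.08 × 0.87×10⁻⁴ × 530 = 0.0036888 m
B total: 0.0516248 m
Ratio: 0.180744 / 0.0516248 ≈ 3.501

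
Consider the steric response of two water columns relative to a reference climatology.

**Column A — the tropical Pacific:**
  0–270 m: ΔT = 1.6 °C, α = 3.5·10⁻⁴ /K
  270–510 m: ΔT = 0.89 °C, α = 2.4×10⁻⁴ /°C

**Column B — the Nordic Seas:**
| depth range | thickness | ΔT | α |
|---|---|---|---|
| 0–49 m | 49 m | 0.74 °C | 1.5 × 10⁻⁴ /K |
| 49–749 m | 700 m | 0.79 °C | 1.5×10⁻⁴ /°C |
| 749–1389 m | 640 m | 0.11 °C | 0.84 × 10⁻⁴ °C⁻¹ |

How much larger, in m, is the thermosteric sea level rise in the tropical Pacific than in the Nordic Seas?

Δh_A − Δh_B ≈ 0.108 m

A 0–270 m: 270 × 3.5×10⁻⁴ × 1.6 = 0.15120 m
A Layer 2: 240 × 2.4×10⁻⁴ × 0.89 = 0.051264 m
A total: 0.202464 m
B Layer 1: 49 × 0.74 × 1.5×10⁻⁴ = 0.005439 m
B 0.79 × 1.5×10⁻⁴ × 700 = 0.08295 m
B 749–1389 m: 0.11 × 0.84×10⁻⁴ × 640 = 0.0059136 m
B total: 0.0943026 m
Difference: 0.202464 − 0.0943026 = 0.1081614 m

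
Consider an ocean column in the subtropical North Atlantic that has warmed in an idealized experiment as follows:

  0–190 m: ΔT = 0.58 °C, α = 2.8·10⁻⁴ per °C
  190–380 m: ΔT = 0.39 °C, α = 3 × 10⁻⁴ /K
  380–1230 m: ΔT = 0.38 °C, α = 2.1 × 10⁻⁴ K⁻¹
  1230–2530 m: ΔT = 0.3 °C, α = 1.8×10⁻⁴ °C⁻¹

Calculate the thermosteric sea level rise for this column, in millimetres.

0–190 m: 0.58 × 2.8×10⁻⁴ × 190 = 0.030856 m
Layer 2: 3×10⁻⁴ × 190 × 0.39 = 0.02223 m
2.1×10⁻⁴ × 0.38 × 850 = 0.06783 m
1230–2530 m: 0.3 × 1300 × 1.8×10⁻⁴ = 0.07020 m
Δh = 0.030856 + 0.02223 + 0.06783 + 0.07020 = 0.191116 m

Δh ≈ 190 mm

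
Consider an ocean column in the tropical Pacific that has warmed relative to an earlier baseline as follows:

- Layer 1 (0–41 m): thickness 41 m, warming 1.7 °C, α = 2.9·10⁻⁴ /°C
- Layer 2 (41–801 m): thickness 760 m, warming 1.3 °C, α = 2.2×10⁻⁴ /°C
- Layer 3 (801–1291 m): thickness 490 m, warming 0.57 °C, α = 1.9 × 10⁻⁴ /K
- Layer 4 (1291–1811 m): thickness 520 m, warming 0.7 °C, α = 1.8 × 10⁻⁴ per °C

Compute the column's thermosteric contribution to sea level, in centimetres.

Δh ≈ 35.6 cm

0–41 m: 2.9×10⁻⁴ × 41 × 1.7 = 0.020213 m
41–801 m: 760 × 2.2×10⁻⁴ × 1.3 = 0.21736 m
801–1291 m: 1.9×10⁻⁴ × 490 × 0.57 = 0.053067 m
0.7 × 520 × 1.8×10⁻⁴ = 0.06552 m
Δh = 0.020213 + 0.21736 + 0.053067 + 0.06552 = 0.35616 m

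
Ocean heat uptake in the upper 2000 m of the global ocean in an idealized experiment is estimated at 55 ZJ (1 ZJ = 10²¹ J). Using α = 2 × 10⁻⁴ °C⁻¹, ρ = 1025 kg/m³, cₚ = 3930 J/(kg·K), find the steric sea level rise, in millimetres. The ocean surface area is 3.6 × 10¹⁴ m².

about 7.6 mm

Per unit area: Q = 55×10²¹ / (3.6×10¹⁴) ≈ 1.528×10⁸ J/m²
Δh = αQ/(ρcₚ) = 2×10⁻⁴ × 1.528×10⁸ / (1025 × 3930) ≈ 0.0075864 m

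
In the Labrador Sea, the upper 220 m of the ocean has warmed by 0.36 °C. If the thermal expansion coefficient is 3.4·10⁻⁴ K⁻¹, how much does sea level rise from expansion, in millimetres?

27 mm of thermosteric rise

Δh = αΔT·H = 3.4×10⁻⁴ × 0.36 × 220 = 0.026928 m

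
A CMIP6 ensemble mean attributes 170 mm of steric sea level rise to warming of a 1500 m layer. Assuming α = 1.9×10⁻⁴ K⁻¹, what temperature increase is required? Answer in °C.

ΔT = Δh/(αH) = 0.17 / (1.9×10⁻⁴ × 1500) ≈ 0.5965 °C

ΔT ≈ 0.60 °C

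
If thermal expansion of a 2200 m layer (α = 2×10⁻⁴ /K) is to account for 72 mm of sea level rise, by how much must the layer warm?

ΔT = Δh/(αH) = 0.072 / (2×10⁻⁴ × 2200) ≈ 0.1636 K

0.164 K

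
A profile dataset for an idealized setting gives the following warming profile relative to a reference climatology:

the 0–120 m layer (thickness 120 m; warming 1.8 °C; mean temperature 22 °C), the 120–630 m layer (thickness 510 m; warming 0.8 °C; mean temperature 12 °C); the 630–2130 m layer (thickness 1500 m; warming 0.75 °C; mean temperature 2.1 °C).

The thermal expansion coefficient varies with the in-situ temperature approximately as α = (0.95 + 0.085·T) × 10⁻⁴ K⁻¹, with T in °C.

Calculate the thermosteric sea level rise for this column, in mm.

Layer 1: α = (0.95 + 0.085×22)×10⁻⁴ = 2.82×10⁻⁴ K⁻¹
Layer 2: α = (0.95 + 0.085×12)×10⁻⁴ = 1.97×10⁻⁴ K⁻¹
Layer 3: α = (0.95 + 0.085×2.1)×10⁻⁴ = 1.1285×10⁻⁴ K⁻¹
0–120 m: 120 × 1.8 × 2.82×10⁻⁴ = 0.060912 m
120–630 m: 1.97×10⁻⁴ × 0.8 × 510 = 0.080376 m
1500 × 0.75 × 1.1285×10⁻⁴ = 0.12695625 m
Δh = 0.060912 + 0.080376 + 0.12695625 = 0.26824425 m ≈ 268 mm

268 mm of thermosteric rise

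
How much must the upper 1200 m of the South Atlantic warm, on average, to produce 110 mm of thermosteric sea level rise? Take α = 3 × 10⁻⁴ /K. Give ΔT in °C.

ΔT = Δh/(αH) = 0.11 / (3×10⁻⁴ × 1200) ≈ 0.3056 °C

ΔT ≈ 0.306 °C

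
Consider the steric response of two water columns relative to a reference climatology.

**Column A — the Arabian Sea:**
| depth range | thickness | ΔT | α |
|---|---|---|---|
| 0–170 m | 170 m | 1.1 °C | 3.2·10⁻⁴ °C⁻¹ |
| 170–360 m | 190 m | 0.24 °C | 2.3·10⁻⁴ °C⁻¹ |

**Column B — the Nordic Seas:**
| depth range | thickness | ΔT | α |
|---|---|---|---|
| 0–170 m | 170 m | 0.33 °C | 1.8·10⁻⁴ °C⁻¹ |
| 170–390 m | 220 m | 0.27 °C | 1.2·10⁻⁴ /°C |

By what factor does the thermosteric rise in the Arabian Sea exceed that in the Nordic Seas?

A 170 × 3.2×10⁻⁴ × 1.1 = 0.05984 m
A 0.24 × 190 × 2.3×10⁻⁴ = 0.010488 m
A total: 0.070328 m
B 0–170 m: 1.8×10⁻⁴ × 0.33 × 170 = 0.010098 m
B 1.2×10⁻⁴ × 0.27 × 220 = 0.007128 m
B total: 0.017226 m
Ratio: 0.070328 / 0.017226 ≈ 4.083

4.08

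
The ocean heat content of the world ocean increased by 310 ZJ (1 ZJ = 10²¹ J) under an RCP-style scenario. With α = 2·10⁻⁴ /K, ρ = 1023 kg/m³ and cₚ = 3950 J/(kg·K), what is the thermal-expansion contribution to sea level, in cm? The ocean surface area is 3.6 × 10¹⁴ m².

4.26 cm of thermosteric rise

Per unit area: Q = 310×10²¹ / (3.6×10¹⁴) ≈ 8.611×10⁸ J/m²
Δh = αQ/(ρcₚ) = 2×10⁻⁴ × 8.611×10⁸ / (1023 × 3950) ≈ 0.04262 m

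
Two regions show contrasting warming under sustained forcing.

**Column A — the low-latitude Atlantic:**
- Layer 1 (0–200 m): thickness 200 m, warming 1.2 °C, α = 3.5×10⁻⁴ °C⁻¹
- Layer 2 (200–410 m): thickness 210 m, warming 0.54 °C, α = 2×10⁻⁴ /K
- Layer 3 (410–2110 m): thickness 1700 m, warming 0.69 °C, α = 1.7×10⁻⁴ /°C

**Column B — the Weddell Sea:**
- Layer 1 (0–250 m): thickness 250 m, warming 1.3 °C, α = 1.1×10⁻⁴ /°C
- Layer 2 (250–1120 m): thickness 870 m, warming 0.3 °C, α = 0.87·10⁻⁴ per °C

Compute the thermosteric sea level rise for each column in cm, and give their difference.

A 0–200 m: 1.2 × 3.5×10⁻⁴ × 200 = 0.08400 m
A 0.54 × 2×10⁻⁴ × 210 = 0.02268 m
A 1.7×10⁻⁴ × 0.69 × 1700 = 0.19941 m
A total: 0.30609 m
B 0–250 m: 250 × 1.3 × 1.1×10⁻⁴ = 0.03575 m
B Layer 2: 0.87×10⁻⁴ × 0.3 × 870 = 0.022707 m
B total: 0.058457 m
Difference: 0.30609 − 0.058457 = 0.247633 m

A: 31 cm; B: 5.8 cm; difference 25 cm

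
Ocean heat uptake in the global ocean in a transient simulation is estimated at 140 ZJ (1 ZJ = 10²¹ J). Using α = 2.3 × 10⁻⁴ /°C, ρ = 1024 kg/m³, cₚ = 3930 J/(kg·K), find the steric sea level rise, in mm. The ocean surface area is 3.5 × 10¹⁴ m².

Δh = 23 mm

Per unit area: Q = 140×10²¹ / (3.5×10¹⁴) = 4×10⁸ J/m²
Δh = αQ/(ρcₚ) = 2.3×10⁻⁴ × 4×10⁸ / (1024 × 3930) ≈ 0.022861 m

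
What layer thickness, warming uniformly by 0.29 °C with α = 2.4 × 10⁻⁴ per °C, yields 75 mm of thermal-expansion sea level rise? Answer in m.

1080 m

H = Δh/(αΔT) = 0.075 / (2.4×10⁻⁴ × 0.29) ≈ 1078 m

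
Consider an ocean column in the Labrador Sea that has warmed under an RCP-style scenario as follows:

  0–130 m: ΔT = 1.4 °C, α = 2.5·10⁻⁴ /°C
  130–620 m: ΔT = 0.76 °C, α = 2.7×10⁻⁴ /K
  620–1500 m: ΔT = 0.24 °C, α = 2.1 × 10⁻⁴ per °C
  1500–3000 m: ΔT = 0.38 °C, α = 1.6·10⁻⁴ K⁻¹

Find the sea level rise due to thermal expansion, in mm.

Δh = 282 mm

1.4 × 130 × 2.5×10⁻⁴ = 0.04550 m
2.7×10⁻⁴ × 490 × 0.76 = 0.100548 m
Layer 3: 0.24 × 2.1×10⁻⁴ × 880 = 0.044352 m
1500–3000 m: 1500 × 1.6×10⁻⁴ × 0.38 = 0.09120 m
Δh = 0.04550 + 0.100548 + 0.044352 + 0.09120 = 0.28160 m ≈ 282 mm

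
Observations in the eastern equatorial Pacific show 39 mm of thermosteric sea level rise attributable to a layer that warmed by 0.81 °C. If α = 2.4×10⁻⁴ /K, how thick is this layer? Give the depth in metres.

H = Δh/(αΔT) = 0.039 / (2.4×10⁻⁴ × 0.81) ≈ 200.6 m

201 m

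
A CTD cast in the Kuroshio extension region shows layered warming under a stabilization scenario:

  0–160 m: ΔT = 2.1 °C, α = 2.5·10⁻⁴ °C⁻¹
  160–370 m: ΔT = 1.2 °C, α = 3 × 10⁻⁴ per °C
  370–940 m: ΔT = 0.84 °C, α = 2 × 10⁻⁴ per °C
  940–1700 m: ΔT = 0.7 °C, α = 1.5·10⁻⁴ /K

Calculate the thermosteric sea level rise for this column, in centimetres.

2.1 × 2.5×10⁻⁴ × 160 = 0.08400 m
160–370 m: 210 × 3×10⁻⁴ × 1.2 = 0.07560 m
370–940 m: 570 × 0.84 × 2×10⁻⁴ = 0.09576 m
760 × 0.7 × 1.5×10⁻⁴ = 0.07980 m
Δh = 0.08400 + 0.07560 + 0.09576 + 0.07980 = 0.33516 m ≈ 34 cm

about 34 cm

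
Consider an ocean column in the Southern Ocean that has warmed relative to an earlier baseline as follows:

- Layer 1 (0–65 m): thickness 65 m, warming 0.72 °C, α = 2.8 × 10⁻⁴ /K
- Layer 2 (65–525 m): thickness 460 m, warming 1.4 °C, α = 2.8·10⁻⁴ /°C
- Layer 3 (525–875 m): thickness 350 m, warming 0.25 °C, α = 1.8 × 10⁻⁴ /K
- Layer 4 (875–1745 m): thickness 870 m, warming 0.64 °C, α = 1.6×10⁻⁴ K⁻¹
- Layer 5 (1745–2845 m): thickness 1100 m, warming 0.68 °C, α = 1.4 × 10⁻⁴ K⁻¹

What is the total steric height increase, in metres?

about 0.403 m

0–65 m: 0.72 × 65 × 2.8×10⁻⁴ = 0.013104 m
Layer 2: 2.8×10⁻⁴ × 1.4 × 460 = 0.18032 m
350 × 0.25 × 1.8×10⁻⁴ = 0.01575 m
875–1745 m: 0.64 × 870 × 1.6×10⁻⁴ = 0.089088 m
1745–2845 m: 1100 × 1.4×10⁻⁴ × 0.68 = 0.10472 m
Δh = 0.013104 + 0.18032 + 0.01575 + 0.089088 + 0.10472 = 0.402982 m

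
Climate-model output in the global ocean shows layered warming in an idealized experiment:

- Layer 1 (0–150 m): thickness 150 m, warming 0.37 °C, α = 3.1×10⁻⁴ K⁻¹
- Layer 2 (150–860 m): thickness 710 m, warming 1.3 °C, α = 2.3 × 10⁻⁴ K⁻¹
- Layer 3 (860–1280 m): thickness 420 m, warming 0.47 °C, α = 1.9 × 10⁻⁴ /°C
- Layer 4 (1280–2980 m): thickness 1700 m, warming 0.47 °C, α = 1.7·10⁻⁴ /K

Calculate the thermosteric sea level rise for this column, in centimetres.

3.1×10⁻⁴ × 0.37 × 150 = 0.017205 m
Layer 2: 710 × 2.3×10⁻⁴ × 1.3 = 0.21229 m
Layer 3: 0.47 × 1.9×10⁻⁴ × 420 = 0.037506 m
1280–2980 m: 1700 × 1.7×10⁻⁴ × 0.47 = 0.13583 m
Δh = 0.017205 + 0.21229 + 0.037506 + 0.13583 = 0.402831 m ≈ 40.3 cm

about 40.3 cm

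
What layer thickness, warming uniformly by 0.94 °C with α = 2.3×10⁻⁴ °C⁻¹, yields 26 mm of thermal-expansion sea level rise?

120 m

H = Δh/(αΔT) = 0.026 / (2.3×10⁻⁴ × 0.94) ≈ 120.3 m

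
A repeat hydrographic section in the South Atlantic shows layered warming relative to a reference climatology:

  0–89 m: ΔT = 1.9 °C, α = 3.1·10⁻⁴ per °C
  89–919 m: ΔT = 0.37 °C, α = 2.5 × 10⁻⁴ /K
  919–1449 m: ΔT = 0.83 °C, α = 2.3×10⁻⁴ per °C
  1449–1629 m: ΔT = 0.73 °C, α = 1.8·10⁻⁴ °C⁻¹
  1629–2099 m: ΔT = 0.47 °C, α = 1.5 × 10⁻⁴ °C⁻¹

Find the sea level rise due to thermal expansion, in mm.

Δh ≈ 287 mm

Layer 1: 1.9 × 89 × 3.1×10⁻⁴ = 0.052421 m
Layer 2: 830 × 2.5×10⁻⁴ × 0.37 = 0.076775 m
0.83 × 2.3×10⁻⁴ × 530 = 0.101177 m
0.73 × 1.8×10⁻⁴ × 180 = 0.023652 m
Layer 5: 470 × 0.47 × 1.5×10⁻⁴ = 0.033135 m
Δh = 0.052421 + 0.076775 + 0.101177 + 0.023652 + 0.033135 = 0.28716 m ≈ 287 mm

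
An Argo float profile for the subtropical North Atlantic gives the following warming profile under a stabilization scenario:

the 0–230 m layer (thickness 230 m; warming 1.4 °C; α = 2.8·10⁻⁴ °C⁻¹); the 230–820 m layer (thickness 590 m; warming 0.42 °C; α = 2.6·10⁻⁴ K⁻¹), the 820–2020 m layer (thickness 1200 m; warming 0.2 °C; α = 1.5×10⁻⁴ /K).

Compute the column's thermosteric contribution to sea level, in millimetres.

1.4 × 2.8×10⁻⁴ × 230 = 0.09016 m
230–820 m: 2.6×10⁻⁴ × 0.42 × 590 = 0.064428 m
820–2020 m: 0.2 × 1.5×10⁻⁴ × 1200 = 0.03600 m
Δh = 0.09016 + 0.064428 + 0.03600 = 0.190588 m

Δh ≈ 191 mm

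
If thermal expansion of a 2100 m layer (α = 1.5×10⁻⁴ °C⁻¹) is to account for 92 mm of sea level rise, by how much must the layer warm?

about 0.292 °C

ΔT = Δh/(αH) = 0.092 / (1.5×10⁻⁴ × 2100) ≈ 0.2921 °C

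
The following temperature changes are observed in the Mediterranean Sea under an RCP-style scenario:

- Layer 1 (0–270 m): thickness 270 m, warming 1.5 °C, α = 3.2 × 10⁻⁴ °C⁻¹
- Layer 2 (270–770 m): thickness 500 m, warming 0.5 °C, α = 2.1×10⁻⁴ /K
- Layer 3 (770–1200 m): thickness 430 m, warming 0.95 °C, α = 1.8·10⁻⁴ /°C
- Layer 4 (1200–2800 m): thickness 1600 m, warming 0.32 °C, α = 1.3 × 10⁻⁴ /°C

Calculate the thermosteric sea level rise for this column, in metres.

0–270 m: 270 × 3.2×10⁻⁴ × 1.5 = 0.12960 m
Layer 2: 2.1×10⁻⁴ × 0.5 × 500 = 0.05250 m
Layer 3: 0.95 × 1.8×10⁻⁴ × 430 = 0.07353 m
0.32 × 1600 × 1.3×10⁻⁴ = 0.06656 m
Δh = 0.12960 + 0.05250 + 0.07353 + 0.06656 = 0.32219 m ≈ 0.322 m

Δh = 0.322 m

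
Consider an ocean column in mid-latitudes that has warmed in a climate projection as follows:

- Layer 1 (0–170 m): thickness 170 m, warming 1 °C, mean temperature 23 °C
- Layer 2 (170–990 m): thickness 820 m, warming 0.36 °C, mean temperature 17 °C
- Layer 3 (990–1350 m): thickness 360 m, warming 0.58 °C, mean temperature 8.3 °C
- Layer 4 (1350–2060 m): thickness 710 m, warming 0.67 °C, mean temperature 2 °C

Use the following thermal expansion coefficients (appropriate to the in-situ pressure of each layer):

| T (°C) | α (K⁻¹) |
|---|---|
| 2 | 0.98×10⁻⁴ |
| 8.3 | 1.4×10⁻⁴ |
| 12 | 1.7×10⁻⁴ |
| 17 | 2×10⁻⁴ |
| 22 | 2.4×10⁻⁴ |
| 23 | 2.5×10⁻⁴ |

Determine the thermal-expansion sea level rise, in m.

Layer 1 at 23 °C → α = 2.5×10⁻⁴ K⁻¹
Layer 2 at 17 °C → α = 2×10⁻⁴ K⁻¹
Layer 3 at 8.3 °C → α = 1.4×10⁻⁴ K⁻¹
Layer 4 at 2 °C → α = 0.98×10⁻⁴ K⁻¹
Layer 1: 2.5×10⁻⁴ × 1 × 170 = 0.04250 m
Layer 2: 0.36 × 820 × 2×10⁻⁴ = 0.05904 m
990–1350 m: 1.4×10⁻⁴ × 360 × 0.58 = 0.029232 m
Layer 4: 0.67 × 710 × 0.98×10⁻⁴ = 0.0466186 m
Δh = 0.04250 + 0.05904 + 0.029232 + 0.0466186 = 0.1773906 m

about 0.177 m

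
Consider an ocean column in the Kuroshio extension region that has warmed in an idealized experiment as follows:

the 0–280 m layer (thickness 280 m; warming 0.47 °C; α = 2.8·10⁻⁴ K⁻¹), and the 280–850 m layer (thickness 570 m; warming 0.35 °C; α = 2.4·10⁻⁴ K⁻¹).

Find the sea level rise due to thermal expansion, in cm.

0–280 m: 2.8×10⁻⁴ × 0.47 × 280 = 0.036848 m
Layer 2: 2.4×10⁻⁴ × 570 × 0.35 = 0.04788 m
Δh = 0.036848 + 0.04788 = 0.084728 m ≈ 8.47 cm

8.47 cm of thermosteric rise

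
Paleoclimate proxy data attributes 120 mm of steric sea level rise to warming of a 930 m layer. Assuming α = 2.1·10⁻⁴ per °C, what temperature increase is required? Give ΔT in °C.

ΔT = Δh/(αH) = 0.12 / (2.1×10⁻⁴ × 930) ≈ 0.6144 °C

ΔT ≈ 0.614 °C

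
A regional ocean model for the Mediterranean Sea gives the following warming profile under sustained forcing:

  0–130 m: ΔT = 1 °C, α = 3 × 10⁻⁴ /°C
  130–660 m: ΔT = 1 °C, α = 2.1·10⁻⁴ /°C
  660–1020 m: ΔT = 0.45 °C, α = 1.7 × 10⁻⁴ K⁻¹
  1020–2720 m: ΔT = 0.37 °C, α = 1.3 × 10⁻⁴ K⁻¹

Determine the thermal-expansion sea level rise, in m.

130 × 3×10⁻⁴ × 1 = 0.03900 m
130–660 m: 2.1×10⁻⁴ × 1 × 530 = 0.11130 m
Layer 3: 1.7×10⁻⁴ × 360 × 0.45 = 0.02754 m
1020–2720 m: 0.37 × 1.3×10⁻⁴ × 1700 = 0.08177 m
Δh = 0.03900 + 0.11130 + 0.02754 + 0.08177 = 0.25961 m

about 0.26 m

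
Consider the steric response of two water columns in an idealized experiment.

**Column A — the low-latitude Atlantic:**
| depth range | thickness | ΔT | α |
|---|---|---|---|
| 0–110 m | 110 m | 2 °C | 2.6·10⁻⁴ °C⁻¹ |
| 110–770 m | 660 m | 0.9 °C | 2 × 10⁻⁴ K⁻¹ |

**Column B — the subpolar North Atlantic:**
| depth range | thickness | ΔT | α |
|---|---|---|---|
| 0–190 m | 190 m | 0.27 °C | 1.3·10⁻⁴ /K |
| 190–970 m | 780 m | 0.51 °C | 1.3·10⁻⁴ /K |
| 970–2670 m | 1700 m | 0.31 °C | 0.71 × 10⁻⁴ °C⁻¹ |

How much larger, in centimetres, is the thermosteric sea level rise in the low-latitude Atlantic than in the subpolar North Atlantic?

A 0–110 m: 110 × 2.6×10⁻⁴ × 2 = 0.05720 m
A 110–770 m: 2×10⁻⁴ × 0.9 × 660 = 0.11880 m
A total: 0.17600 m
B Layer 1: 0.27 × 190 × 1.3×10⁻⁴ = 0.006669 m
B Layer 2: 1.3×10⁻⁴ × 0.51 × 780 = 0.051714 m
B Layer 3: 1700 × 0.31 × 0.71×10⁻⁴ = 0.037417 m
B total: 0.09580 m
Difference: 0.17600 − 0.09580 = 0.08020 m

Δh_A − Δh_B ≈ 8.0 cm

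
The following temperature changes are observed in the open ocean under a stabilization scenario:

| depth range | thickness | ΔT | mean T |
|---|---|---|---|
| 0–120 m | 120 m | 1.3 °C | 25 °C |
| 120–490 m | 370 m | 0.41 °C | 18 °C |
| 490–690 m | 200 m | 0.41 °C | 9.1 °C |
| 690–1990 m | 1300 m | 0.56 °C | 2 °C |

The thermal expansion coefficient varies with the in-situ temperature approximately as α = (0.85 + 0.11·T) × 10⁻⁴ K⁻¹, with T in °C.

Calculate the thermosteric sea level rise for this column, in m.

Layer 1: α = (0.85 + 0.11×25)×10⁻⁴ = 3.6×10⁻⁴ K⁻¹
Layer 2: α = (0.85 + 0.11×18)×10⁻⁴ = 2.83×10⁻⁴ K⁻¹
Layer 3: α = (0.85 + 0.11×9.1)×10⁻⁴ = 1.851×10⁻⁴ K⁻¹
Layer 4: α = (0.85 + 0.11×2)×10⁻⁴ = 1.07×10⁻⁴ K⁻¹
Layer 1: 1.3 × 120 × 3.6×10⁻⁴ = 0.05616 m
Layer 2: 370 × 0.41 × 2.83×10⁻⁴ = 0.0429311 m
200 × 1.851×10⁻⁴ × 0.41 = 0.0151782 m
690–1990 m: 1300 × 1.07×10⁻⁴ × 0.56 = 0.077896 m
Δh = 0.05616 + 0.0429311 + 0.0151782 + 0.077896 = 0.1921653 m

0.192 m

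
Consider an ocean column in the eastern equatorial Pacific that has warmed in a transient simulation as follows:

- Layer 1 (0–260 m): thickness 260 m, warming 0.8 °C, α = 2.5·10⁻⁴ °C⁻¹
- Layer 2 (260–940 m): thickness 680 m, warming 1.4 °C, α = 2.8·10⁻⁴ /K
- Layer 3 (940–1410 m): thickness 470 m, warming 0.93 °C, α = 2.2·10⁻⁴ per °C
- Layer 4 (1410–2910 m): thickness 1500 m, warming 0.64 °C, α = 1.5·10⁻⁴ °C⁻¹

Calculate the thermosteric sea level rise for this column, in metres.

about 0.559 m

0.8 × 260 × 2.5×10⁻⁴ = 0.05200 m
Layer 2: 1.4 × 2.8×10⁻⁴ × 680 = 0.26656 m
Layer 3: 470 × 2.2×10⁻⁴ × 0.93 = 0.096162 m
1.5×10⁻⁴ × 1500 × 0.64 = 0.14400 m
Δh = 0.05200 + 0.26656 + 0.096162 + 0.14400 = 0.558722 m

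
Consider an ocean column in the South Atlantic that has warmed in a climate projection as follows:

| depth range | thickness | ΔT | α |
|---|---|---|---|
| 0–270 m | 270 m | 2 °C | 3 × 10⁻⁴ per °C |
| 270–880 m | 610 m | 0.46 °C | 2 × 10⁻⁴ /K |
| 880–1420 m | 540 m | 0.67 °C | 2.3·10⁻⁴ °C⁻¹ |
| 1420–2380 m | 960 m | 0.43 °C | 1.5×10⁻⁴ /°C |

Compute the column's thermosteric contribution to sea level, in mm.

2 × 3×10⁻⁴ × 270 = 0.16200 m
Layer 2: 610 × 2×10⁻⁴ × 0.46 = 0.05612 m
880–1420 m: 540 × 0.67 × 2.3×10⁻⁴ = 0.083214 m
Layer 4: 1.5×10⁻⁴ × 0.43 × 960 = 0.06192 m
Δh = 0.16200 + 0.05612 + 0.083214 + 0.06192 = 0.363254 m ≈ 363 mm

Δh ≈ 363 mm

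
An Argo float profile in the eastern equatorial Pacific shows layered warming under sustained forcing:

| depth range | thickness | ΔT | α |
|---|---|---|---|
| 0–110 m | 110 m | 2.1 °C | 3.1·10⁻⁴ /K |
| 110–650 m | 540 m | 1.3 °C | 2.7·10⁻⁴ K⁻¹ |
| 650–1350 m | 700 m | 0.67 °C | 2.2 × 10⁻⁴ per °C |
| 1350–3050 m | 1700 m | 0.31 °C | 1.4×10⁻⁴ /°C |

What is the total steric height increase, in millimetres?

0–110 m: 3.1×10⁻⁴ × 2.1 × 110 = 0.07161 m
540 × 2.7×10⁻⁴ × 1.3 = 0.18954 m
Layer 3: 0.67 × 700 × 2.2×10⁻⁴ = 0.10318 m
Layer 4: 0.31 × 1.4×10⁻⁴ × 1700 = 0.07378 m
Δh = 0.07161 + 0.18954 + 0.10318 + 0.07378 = 0.43811 m ≈ 438 mm

about 438 mm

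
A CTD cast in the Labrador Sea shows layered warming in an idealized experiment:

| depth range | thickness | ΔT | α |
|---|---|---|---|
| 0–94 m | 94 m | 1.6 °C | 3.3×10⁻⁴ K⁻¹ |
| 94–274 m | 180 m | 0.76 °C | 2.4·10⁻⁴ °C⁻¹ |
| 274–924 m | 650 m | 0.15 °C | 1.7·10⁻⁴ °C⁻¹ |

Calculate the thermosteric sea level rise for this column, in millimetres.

99.0 mm

0–94 m: 94 × 1.6 × 3.3×10⁻⁴ = 0.049632 m
94–274 m: 180 × 2.4×10⁻⁴ × 0.76 = 0.032832 m
274–924 m: 650 × 1.7×10⁻⁴ × 0.15 = 0.016575 m
Δh = 0.049632 + 0.032832 + 0.016575 = 0.099039 m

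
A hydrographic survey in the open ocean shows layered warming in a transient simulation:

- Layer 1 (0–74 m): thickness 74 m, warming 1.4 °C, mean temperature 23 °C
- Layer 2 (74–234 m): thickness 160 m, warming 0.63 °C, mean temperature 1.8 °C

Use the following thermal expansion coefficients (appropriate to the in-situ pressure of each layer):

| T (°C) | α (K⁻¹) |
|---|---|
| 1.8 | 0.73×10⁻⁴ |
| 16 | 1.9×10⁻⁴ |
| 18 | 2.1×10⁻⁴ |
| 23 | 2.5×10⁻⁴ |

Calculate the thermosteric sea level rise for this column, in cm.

Layer 1 at 23 °C → α = 2.5×10⁻⁴ K⁻¹
Layer 2 at 1.8 °C → α = 0.73×10⁻⁴ K⁻¹
0–74 m: 74 × 2.5×10⁻⁴ × 1.4 = 0.02590 m
0.73×10⁻⁴ × 0.63 × 160 = 0.0073584 m
Δh = 0.02590 + 0.0073584 = 0.0332584 m

about 3.33 cm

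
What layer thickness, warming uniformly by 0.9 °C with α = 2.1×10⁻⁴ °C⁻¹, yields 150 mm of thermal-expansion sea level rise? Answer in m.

about 794 m

H = Δh/(αΔT) = 0.15 / (2.1×10⁻⁴ × 0.9) ≈ 793.7 m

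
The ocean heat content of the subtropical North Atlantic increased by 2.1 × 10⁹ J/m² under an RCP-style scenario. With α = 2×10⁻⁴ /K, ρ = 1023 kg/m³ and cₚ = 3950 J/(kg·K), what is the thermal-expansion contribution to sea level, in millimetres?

Δh ≈ 100 mm

Δh = αQ/(ρcₚ) = 2×10⁻⁴ × 2.1×10⁹ / (1023 × 3950) ≈ 0.10394 m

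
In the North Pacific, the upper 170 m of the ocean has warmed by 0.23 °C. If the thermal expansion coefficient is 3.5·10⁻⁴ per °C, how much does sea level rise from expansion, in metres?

0.0137 m

Δh = αΔT·H = 3.5×10⁻⁴ × 0.23 × 170 = 0.013685 m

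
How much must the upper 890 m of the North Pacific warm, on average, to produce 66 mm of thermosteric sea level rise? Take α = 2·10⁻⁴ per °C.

ΔT = Δh/(αH) = 0.066 / (2×10⁻⁴ × 890) ≈ 0.3708 °C

0.37 °C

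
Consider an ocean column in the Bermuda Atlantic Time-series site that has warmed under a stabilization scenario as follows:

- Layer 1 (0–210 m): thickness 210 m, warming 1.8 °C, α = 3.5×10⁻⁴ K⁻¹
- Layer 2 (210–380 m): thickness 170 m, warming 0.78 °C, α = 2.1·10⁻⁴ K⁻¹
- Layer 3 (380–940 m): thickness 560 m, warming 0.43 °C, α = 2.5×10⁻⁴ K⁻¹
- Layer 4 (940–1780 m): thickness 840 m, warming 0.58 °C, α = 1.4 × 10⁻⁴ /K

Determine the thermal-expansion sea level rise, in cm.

Δh = 28.9 cm

0–210 m: 210 × 3.5×10⁻⁴ × 1.8 = 0.13230 m
Layer 2: 2.1×10⁻⁴ × 0.78 × 170 = 0.027846 m
380–940 m: 2.5×10⁻⁴ × 560 × 0.43 = 0.06020 m
940–1780 m: 1.4×10⁻⁴ × 840 × 0.58 = 0.068208 m
Δh = 0.13230 + 0.027846 + 0.06020 + 0.068208 = 0.288554 m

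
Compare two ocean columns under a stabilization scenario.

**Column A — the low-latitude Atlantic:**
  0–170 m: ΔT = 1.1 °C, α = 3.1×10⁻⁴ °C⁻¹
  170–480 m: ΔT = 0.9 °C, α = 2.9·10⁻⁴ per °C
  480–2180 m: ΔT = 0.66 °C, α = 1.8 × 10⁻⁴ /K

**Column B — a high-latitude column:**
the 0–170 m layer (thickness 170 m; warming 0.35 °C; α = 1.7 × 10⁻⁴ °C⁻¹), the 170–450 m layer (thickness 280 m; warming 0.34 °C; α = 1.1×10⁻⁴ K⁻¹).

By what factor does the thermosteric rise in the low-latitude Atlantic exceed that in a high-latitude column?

≈ 16.6×

A 1.1 × 3.1×10⁻⁴ × 170 = 0.05797 m
A Layer 2: 0.9 × 310 × 2.9×10⁻⁴ = 0.08091 m
A Layer 3: 0.66 × 1700 × 1.8×10⁻⁴ = 0.20196 m
A total: 0.34084 m
B 0–170 m: 0.35 × 170 × 1.7×10⁻⁴ = 0.010115 m
B Layer 2: 280 × 1.1×10⁻⁴ × 0.34 = 0.010472 m
B total: 0.020587 m
Ratio: 0.34084 / 0.020587 ≈ 16.56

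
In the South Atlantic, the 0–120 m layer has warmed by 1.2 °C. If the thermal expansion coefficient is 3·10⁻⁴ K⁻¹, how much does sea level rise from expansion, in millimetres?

Δh = αΔT·H = 3×10⁻⁴ × 1.2 × 120 = 0.04320 m

Δh = 43.2 mm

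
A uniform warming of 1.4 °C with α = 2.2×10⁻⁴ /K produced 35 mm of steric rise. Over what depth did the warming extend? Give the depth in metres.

H = Δh/(αΔT) = 0.035 / (2.2×10⁻⁴ × 1.4) ≈ 113.6 m

about 110 m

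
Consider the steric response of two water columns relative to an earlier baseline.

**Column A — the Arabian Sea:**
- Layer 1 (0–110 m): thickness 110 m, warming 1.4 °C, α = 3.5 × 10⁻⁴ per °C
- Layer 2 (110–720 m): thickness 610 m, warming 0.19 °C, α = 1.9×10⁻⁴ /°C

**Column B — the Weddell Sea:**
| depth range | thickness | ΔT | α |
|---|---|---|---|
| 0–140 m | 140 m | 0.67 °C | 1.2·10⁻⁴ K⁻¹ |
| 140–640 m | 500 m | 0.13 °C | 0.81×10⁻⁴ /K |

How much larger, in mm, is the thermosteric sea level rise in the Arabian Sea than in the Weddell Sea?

59.4 mm

A Layer 1: 1.4 × 110 × 3.5×10⁻⁴ = 0.05390 m
A 610 × 1.9×10⁻⁴ × 0.19 = 0.022021 m
A total: 0.075921 m
B 0–140 m: 0.67 × 140 × 1.2×10⁻⁴ = 0.011256 m
B Layer 2: 0.81×10⁻⁴ × 0.13 × 500 = 0.005265 m
B total: 0.016521 m
Difference: 0.075921 − 0.016521 = 0.05940 m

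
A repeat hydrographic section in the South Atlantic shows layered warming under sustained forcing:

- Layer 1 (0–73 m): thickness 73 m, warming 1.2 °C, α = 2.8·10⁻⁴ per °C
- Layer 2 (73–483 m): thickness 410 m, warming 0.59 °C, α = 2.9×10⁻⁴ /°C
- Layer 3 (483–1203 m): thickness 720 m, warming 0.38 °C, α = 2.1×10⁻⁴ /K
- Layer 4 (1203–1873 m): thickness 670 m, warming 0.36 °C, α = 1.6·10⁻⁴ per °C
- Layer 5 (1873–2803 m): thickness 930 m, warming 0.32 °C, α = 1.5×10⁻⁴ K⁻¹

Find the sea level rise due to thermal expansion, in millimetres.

Layer 1: 73 × 1.2 × 2.8×10⁻⁴ = 0.024528 m
2.9×10⁻⁴ × 0.59 × 410 = 0.070151 m
720 × 0.38 × 2.1×10⁻⁴ = 0.057456 m
0.36 × 670 × 1.6×10⁻⁴ = 0.038592 m
Layer 5: 0.32 × 930 × 1.5×10⁻⁴ = 0.04464 m
Δh = 0.024528 + 0.070151 + 0.057456 + 0.038592 + 0.04464 = 0.235367 m

235 mm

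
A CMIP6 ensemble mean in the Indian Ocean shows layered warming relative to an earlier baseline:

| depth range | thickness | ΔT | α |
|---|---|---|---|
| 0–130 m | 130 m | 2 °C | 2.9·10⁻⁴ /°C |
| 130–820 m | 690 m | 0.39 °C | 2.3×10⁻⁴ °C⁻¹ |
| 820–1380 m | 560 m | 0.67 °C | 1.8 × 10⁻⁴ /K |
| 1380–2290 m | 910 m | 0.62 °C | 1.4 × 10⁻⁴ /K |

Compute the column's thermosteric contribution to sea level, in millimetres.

Δh ≈ 280 mm

0–130 m: 130 × 2 × 2.9×10⁻⁴ = 0.07540 m
2.3×10⁻⁴ × 0.39 × 690 = 0.061893 m
1.8×10⁻⁴ × 560 × 0.67 = 0.067536 m
1380–2290 m: 1.4×10⁻⁴ × 0.62 × 910 = 0.078988 m
Δh = 0.07540 + 0.061893 + 0.067536 + 0.078988 = 0.283817 m ≈ 280 mm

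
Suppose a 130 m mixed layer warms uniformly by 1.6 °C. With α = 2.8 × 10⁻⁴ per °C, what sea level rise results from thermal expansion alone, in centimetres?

5.82 cm of thermosteric rise

Δh = αΔT·H = 2.8×10⁻⁴ × 1.6 × 130 = 0.05824 m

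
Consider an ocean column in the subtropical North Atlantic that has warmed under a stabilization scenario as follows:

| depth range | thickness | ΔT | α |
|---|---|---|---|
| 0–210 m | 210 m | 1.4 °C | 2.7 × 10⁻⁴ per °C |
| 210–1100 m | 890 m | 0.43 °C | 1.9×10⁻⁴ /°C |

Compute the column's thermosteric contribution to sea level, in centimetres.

210 × 2.7×10⁻⁴ × 1.4 = 0.07938 m
Layer 2: 0.43 × 1.9×10⁻⁴ × 890 = 0.072713 m
Δh = 0.07938 + 0.072713 = 0.152093 m ≈ 15.2 cm

Δh = 15.2 cm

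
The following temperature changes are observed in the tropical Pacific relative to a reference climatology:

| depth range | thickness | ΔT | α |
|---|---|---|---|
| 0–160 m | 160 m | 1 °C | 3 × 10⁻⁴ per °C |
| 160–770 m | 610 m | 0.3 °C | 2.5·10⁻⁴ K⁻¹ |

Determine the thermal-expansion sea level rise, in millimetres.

Layer 1: 160 × 1 × 3×10⁻⁴ = 0.04800 m
160–770 m: 610 × 0.3 × 2.5×10⁻⁴ = 0.04575 m
Δh = 0.04800 + 0.04575 = 0.09375 m ≈ 94 mm

Δh = 94 mm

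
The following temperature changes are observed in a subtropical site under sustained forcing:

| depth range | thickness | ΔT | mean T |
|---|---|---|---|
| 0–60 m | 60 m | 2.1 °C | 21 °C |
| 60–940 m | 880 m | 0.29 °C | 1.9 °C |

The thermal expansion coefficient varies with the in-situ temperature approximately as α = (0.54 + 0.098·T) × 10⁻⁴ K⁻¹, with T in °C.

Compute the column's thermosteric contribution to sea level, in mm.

Layer 1: α = (0.54 + 0.098×21)×10⁻⁴ = 2.598×10⁻⁴ K⁻¹
Layer 2: α = (0.54 + 0.098×1.9)×10⁻⁴ = 0.7262×10⁻⁴ K⁻¹
Layer 1: 2.1 × 2.598×10⁻⁴ × 60 = 0.0327348 m
Layer 2: 0.7262×10⁻⁴ × 880 × 0.29 = 0.018532624 m
Δh = 0.0327348 + 0.018532624 = 0.051267424 m ≈ 51.3 mm

Δh ≈ 51.3 mm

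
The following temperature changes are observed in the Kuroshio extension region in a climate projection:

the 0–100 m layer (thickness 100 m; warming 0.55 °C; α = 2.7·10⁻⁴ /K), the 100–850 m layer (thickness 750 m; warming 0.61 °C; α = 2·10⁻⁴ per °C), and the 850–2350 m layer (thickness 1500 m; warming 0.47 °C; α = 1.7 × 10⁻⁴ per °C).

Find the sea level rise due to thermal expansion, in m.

Layer 1: 100 × 2.7×10⁻⁴ × 0.55 = 0.01485 m
0.61 × 750 × 2×10⁻⁴ = 0.09150 m
850–2350 m: 1.7×10⁻⁴ × 0.47 × 1500 = 0.11985 m
Δh = 0.01485 + 0.09150 + 0.11985 = 0.22620 m

Δh = 0.226 m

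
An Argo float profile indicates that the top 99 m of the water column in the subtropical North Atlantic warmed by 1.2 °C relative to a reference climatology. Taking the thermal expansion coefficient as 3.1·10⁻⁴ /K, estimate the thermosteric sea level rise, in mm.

Δh = αΔT·H = 3.1×10⁻⁴ × 1.2 × 99 = 0.036828 m

Δh = 36.8 mm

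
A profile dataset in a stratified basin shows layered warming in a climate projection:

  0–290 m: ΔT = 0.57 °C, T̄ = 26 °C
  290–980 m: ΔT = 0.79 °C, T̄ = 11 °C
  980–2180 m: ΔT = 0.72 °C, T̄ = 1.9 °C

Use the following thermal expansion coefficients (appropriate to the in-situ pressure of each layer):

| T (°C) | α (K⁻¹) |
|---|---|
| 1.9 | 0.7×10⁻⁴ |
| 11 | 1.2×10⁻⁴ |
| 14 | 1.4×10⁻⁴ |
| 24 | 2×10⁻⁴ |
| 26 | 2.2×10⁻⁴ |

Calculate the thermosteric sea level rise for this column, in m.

Layer 1 at 26 °C → α = 2.2×10⁻⁴ K⁻¹
Layer 2 at 11 °C → α = 1.2×10⁻⁴ K⁻¹
Layer 3 at 1.9 °C → α = 0.7×10⁻⁴ K⁻¹
290 × 0.57 × 2.2×10⁻⁴ = 0.036366 m
290–980 m: 1.2×10⁻⁴ × 0.79 × 690 = 0.065412 m
0.7×10⁻⁴ × 0.72 × 1200 = 0.06048 m
Δh = 0.036366 + 0.065412 + 0.06048 = 0.162258 m ≈ 0.162 m

Δh = 0.162 m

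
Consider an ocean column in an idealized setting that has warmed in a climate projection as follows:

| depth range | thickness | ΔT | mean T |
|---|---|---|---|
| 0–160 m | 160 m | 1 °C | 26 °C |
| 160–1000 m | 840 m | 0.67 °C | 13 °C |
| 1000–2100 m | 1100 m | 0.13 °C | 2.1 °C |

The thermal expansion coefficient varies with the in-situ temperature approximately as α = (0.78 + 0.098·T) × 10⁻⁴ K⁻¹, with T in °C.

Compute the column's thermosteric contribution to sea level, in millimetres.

Layer 1: α = (0.78 + 0.098×26)×10⁻⁴ = 3.328×10⁻⁴ K⁻¹
Layer 2: α = (0.78 + 0.098×13)×10⁻⁴ = 2.054×10⁻⁴ K⁻¹
Layer 3: α = (0.78 + 0.098×2.1)×10⁻⁴ = 0.9858×10⁻⁴ K⁻¹
0–160 m: 1 × 160 × 3.328×10⁻⁴ = 0.053248 m
Layer 2: 0.67 × 2.054×10⁻⁴ × 840 = 0.11559912 m
1000–2100 m: 0.9858×10⁻⁴ × 0.13 × 1100 = 0.01409694 m
Δh = 0.053248 + 0.11559912 + 0.01409694 = 0.18294406 m

183 mm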